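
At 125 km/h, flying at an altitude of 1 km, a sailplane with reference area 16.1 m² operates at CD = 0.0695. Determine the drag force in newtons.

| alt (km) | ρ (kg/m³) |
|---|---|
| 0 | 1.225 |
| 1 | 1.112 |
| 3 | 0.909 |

At 1 km, from the table: ρ = 1.112 kg/m³.
Convert speed: v = 125 km/h ÷ 3.6 = 34.72 m/s.
Dynamic pressure q = ½ρv² = ½ × 1.112 × 34.72² = 670.3 Pa.
D = q·S·CD = 670.3 × 16.1 × 0.0695 = 750 N

D = 750 N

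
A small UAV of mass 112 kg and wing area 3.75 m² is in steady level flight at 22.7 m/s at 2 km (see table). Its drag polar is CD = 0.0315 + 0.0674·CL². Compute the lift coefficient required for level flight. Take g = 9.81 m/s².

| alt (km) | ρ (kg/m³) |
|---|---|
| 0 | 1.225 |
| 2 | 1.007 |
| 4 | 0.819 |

At 2 km, from the table: ρ = 1.007 kg/m³.
In steady level flight, lift balances weight: W = mg = 112 × 9.81 = 1098.7 N.
q = ½ρv² = ½ × 1.007 × 22.7² = 259.4 Pa.
Required CL = L/(qS) = 1098.7/(259.4·3.75) = 1.129.

CL = 1.13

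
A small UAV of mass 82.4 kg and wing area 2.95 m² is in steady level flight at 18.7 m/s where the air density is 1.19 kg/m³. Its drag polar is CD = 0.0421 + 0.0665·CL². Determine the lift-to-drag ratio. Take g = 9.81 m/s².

L/D = 8.37

Level flight ⇒ L = W = m·g = 82.4 × 9.81 = 808.34 N.
q = ½ρv² = ½ × 1.19 × 18.7² = 208.1 Pa.
CL = 2W/(ρv²S) = 2×808.34/(1.19×18.7²×2.95) = 1.317.
CD = 0.0421 + 0.0665 × 1.317² = 0.1574.
L/D = CL/CD = 1.317 / 0.1574 = 8.37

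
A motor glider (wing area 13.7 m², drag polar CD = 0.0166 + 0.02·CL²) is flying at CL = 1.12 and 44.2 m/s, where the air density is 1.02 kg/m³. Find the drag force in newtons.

CD = 0.0166 + 0.02 × 1.12² = 0.04169
D = ½ρv²S·CD = ½ × 1.02 × 44.2² × 13.7 × 0.04169 = 569 N

D = 569 N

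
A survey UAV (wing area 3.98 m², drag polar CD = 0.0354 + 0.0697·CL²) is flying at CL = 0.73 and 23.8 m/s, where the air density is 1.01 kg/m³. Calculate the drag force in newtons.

CD = 0.0354 + 0.0697 × 0.73² = 0.07254
D = ½ρv²S·CD = ½ × 1.01 × 23.8² × 3.98 × 0.07254 = 82.6 N

D = 82.6 N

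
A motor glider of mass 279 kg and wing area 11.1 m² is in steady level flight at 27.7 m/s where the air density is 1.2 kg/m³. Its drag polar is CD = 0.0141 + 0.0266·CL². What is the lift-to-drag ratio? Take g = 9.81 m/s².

L/D = 24.6

Level flight ⇒ L = W = m·g = 279 × 9.81 = 2737 N.
q = ½ρv² = ½ × 1.2 × 27.7² = 460.4 Pa.
CL = W/(q·S) = 2737 / (460.4 × 11.1) = 0.5356.
CD = 0.0141 + 0.0266 × 0.5356² = 0.02173.
L/D = CL/CD = 0.5356 / 0.02173 = 24.6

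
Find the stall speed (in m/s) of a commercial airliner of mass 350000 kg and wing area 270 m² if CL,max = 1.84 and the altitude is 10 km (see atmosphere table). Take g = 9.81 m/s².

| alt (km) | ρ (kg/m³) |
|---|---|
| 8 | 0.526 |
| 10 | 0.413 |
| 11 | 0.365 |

At 10 km, from the table: ρ = 0.413 kg/m³.
Weight W = mg = 350000 × 9.81 = 3.434×10^6 N.
V_stall = √(2W/(ρ·S·CL,max)) = √(2 × 3.434×10^6 / (0.413 × 270 × 1.84))
V_stall = √33470 = 183 m/s

V_stall = 183 m/s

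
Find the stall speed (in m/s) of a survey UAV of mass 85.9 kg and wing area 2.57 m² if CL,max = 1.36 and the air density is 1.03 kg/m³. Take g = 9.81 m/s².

Weight W = mg = 85.9 × 9.81 = 842.7 N.
From L = ½ρV²S·CL,max = W: V_stall = √(2W/(ρSCL,max)) = √(2·842.7/(1.03·2.57·1.36))
V_stall = √468.1 = 21.6 m/s

V_stall = 21.6 m/s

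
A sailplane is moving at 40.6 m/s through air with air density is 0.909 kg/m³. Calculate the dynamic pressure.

q = ½ρv² = ½ × 0.909 × 40.6² = 749 Pa

q = 749 Pa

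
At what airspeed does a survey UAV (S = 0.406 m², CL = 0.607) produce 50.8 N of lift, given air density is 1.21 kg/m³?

L = ½ρv²S·CL ⇒ v = √(2L/(ρ·S·CL))
v = √(2 × 50.8 / (1.21 × 0.406 × 0.607)) = √340.7 = 18.5 m/s

v = 18.5 m/s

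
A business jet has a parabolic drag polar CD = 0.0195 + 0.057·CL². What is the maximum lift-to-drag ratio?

(L/D)max = 15

For CD = CD0 + K·CL², (L/D)max occurs at CL* = √(CD0/K) and equals 1/(2√(K·CD0)).
(L/D)max = 1/(2√(0.057 × 0.0195)) = 1/(2 × 0.03334) = 15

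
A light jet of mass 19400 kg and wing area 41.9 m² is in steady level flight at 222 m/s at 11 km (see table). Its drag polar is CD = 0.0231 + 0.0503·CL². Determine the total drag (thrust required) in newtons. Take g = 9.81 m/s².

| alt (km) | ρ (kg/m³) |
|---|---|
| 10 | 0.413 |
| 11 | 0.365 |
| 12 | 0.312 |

D = 13500 N

At 11 km, from the table: ρ = 0.365 kg/m³.
Weight W = mg = 19400 × 9.81 = 1.9031×10^5 N; in level flight L = W.
Dynamic pressure q = 0.5 × 0.365 × 222² = 8994 Pa.
CL = 2W/(ρv²S) = 2×1.9031×10^5/(0.365×222²×41.9) = 0.505.
CD = 0.0231 + 0.0503 × 0.505² = 0.03593.
D = q·S·CD = 8994 × 41.9 × 0.03593 = 13540 N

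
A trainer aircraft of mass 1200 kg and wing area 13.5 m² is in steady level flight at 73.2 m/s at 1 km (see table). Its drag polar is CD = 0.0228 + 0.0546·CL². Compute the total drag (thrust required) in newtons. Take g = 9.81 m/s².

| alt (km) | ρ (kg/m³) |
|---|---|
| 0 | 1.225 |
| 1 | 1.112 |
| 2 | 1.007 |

D = 1110 N

At 1 km, from the table: ρ = 1.112 kg/m³.
In steady level flight, lift balances weight: W = mg = 1200 × 9.81 = 11772 N.
q = ½ρv² = ½ × 1.112 × 73.2² = 2979 Pa.
CL = W/(q·S) = 11772 / (2979 × 13.5) = 0.2927.
CD = 0.0228 + 0.0546 × 0.2927² = 0.02748.
D = q·S·CD = 2979 × 13.5 × 0.02748 = 1105 N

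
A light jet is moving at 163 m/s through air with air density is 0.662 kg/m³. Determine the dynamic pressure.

q = ½ρv² = ½ × 0.662 × 163² = 8790 Pa

q = 8790 Pa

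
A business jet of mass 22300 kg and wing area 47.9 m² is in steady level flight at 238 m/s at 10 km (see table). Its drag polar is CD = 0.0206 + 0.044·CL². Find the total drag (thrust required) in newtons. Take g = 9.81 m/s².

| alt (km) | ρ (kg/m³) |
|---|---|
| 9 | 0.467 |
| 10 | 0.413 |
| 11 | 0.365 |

D = 15300 N

At 10 km, from the table: ρ = 0.413 kg/m³.
Level flight ⇒ L = W = m·g = 22300 × 9.81 = 2.1876×10^5 N.
Dynamic pressure q = 0.5 × 0.413 × 238² = 11700 Pa.
CL = 2W/(ρv²S) = 2×2.1876×10^5/(0.413×238²×47.9) = 0.3904.
CD = 0.0206 + 0.044 × 0.3904² = 0.02731.
D = q·S·CD = 11700 × 47.9 × 0.02731 = 15300 N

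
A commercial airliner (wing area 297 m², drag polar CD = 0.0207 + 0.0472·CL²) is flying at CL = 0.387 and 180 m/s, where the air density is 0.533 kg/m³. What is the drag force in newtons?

CD = 0.0207 + 0.0472 × 0.387² = 0.02777
D = ½ρv²S·CD = ½ × 0.533 × 180² × 297 × 0.02777 = 71200 N

D = 71200 N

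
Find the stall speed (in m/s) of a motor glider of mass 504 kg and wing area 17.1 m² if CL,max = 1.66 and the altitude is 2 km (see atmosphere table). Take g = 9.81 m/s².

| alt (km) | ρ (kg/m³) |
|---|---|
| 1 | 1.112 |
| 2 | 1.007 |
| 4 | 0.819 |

At 2 km, from the table: ρ = 1.007 kg/m³.
Weight W = mg = 504 × 9.81 = 4944 N.
V_stall = √(2W/(ρ·S·CL,max)) = √(2 × 4944 / (1.007 × 17.1 × 1.66))
V_stall = √345.9 = 18.6 m/s

V_stall = 18.6 m/s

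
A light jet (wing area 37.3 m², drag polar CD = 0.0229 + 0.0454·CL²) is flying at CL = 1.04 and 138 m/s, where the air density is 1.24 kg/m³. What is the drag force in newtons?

D = 31700 N

CD = 0.0229 + 0.0454 × 1.04² = 0.072
D = ½ρv²S·CD = ½ × 1.24 × 138² × 37.3 × 0.072 = 31700 N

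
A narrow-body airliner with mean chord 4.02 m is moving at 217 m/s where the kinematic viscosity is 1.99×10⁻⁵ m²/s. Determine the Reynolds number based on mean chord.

Re = 4.38×10^7

Re = v·c/ν = 217 × 4.02 / (1.99×10⁻⁵) = 4.38×10^7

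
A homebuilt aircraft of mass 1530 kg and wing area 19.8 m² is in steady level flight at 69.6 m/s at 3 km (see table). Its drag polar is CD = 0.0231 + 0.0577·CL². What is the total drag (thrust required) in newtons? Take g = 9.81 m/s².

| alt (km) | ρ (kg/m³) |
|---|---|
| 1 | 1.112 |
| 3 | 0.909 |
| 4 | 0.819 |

At 3 km, from the table: ρ = 0.909 kg/m³.
Level flight ⇒ L = W = m·g = 1530 × 9.81 = 15009 N.
Dynamic pressure q = 0.5 × 0.909 × 69.6² = 2202 Pa.
Required CL = L/(qS) = 15009/(2202·19.8) = 0.3443.
CD = 0.0231 + 0.0577 × 0.3443² = 0.02994.
D = q·S·CD = 2202 × 19.8 × 0.02994 = 1305 N

D = 1310 N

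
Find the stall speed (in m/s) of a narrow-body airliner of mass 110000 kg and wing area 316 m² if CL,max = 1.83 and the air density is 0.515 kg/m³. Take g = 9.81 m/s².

Stall occurs when L = W at CL,max. W = mg = 110000 × 9.81 = 1.079×10^6 N.
From L = ½ρV²S·CL,max = W: V_stall = √(2W/(ρSCL,max)) = √(2·1.079×10^6/(0.515·316·1.83))
V_stall = √7247 = 85.1 m/s

V_stall = 85.1 m/s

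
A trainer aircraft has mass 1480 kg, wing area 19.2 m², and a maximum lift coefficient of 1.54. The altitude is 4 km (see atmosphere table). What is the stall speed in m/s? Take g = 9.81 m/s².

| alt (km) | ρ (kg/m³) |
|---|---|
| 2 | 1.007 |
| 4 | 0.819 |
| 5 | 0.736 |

At 4 km, from the table: ρ = 0.819 kg/m³.
Stall occurs when L = W at CL,max. W = mg = 1480 × 9.81 = 14520 N.
V_stall = √(2W/(ρ·S·CL,max)) = √(2 × 14520 / (0.819 × 19.2 × 1.54))
V_stall = √1199 = 34.6 m/s

V_stall = 34.6 m/s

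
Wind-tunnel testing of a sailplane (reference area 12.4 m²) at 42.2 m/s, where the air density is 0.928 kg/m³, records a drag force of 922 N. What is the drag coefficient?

From D = ½ρv²S·CD, rearranging gives CD = 2D/(ρv²S).
CD = 2 × 922 / (0.928 × 42.2² × 12.4) = 0.09

CD = 0.09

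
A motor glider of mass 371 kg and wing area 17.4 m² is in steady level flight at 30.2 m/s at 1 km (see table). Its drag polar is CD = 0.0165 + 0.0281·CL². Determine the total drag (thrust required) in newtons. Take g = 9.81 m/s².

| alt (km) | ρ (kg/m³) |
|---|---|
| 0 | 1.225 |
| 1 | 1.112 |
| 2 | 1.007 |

D = 188 N

At 1 km, from the table: ρ = 1.112 kg/m³.
Level flight ⇒ L = W = m·g = 371 × 9.81 = 3639.5 N.
Dynamic pressure q = 0.5 × 1.112 × 30.2² = 507.1 Pa.
CL = W/(q·S) = 3639.5 / (507.1 × 17.4) = 0.4125.
CD = 0.0165 + 0.0281 × 0.4125² = 0.02128.
D = q·S·CD = 507.1 × 17.4 × 0.02128 = 187.8 N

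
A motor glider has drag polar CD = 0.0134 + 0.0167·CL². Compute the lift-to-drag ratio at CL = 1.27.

L/D = 31.5

CD = 0.0134 + 0.0167 × 1.27² = 0.04034
L/D = CL/CD = 1.27 / 0.04034 = 31.5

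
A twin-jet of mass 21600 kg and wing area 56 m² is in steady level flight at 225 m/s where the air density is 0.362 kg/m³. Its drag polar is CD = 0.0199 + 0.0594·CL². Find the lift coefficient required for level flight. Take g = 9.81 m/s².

Weight W = mg = 21600 × 9.81 = 2.119×10^5 N; in level flight L = W.
Dynamic pressure q = 0.5 × 0.362 × 225² = 9163 Pa.
CL = 2W/(ρv²S) = 2×2.119×10^5/(0.362×225²×56) = 0.4129.

CL = 0.413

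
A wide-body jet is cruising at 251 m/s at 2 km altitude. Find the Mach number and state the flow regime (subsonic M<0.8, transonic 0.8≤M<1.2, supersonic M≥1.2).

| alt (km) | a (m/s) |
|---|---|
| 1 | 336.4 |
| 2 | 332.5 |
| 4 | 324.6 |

M = 0.755 (subsonic)

At 2 km, from the table: a = 332.5 m/s.
M = v/a = 251 / 332.5 = 0.755
M = 0.755 → subsonic.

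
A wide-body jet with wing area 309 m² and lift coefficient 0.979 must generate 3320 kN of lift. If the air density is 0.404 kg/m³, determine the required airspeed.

v = 233 m/s

L = ½ρv²S·CL ⇒ v = √(2L/(ρ·S·CL))
v = √(2 × 3.32×10^6 / (0.404 × 309 × 0.979)) = √54330 = 233 m/s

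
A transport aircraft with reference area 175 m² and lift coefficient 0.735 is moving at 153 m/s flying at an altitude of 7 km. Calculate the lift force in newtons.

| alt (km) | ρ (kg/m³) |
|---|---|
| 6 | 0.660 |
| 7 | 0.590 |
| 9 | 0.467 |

At 7 km, from the table: ρ = 0.590 kg/m³.
Dynamic pressure q = ½ρv² = ½ × 0.59 × 153² = 6906 Pa.
L = q·S·CL = 6906 × 175 × 0.735 = 8.88×10^5 N ≈ 888 kN

L = 8.88×10^5 N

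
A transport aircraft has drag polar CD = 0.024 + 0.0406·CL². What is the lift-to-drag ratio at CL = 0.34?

CD = 0.024 + 0.0406 × 0.34² = 0.02869
L/D = CL/CD = 0.34 / 0.02869 = 11.8

L/D = 11.8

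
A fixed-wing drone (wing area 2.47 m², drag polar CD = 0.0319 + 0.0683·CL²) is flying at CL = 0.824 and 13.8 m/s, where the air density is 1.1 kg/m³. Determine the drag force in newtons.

D = 20.3 N

CD = 0.0319 + 0.0683 × 0.824² = 0.07827
D = ½ρv²S·CD = ½ × 1.1 × 13.8² × 2.47 × 0.07827 = 20.3 N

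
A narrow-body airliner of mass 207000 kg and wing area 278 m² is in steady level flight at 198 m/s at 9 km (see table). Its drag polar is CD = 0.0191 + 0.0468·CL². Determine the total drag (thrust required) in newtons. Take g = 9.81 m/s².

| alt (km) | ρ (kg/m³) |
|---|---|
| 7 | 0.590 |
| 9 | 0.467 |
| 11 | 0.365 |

At 9 km, from the table: ρ = 0.467 kg/m³.
Level flight ⇒ L = W = m·g = 207000 × 9.81 = 2.0307×10^6 N.
Dynamic pressure q = 0.5 × 0.467 × 198² = 9154 Pa.
Required CL = L/(qS) = 2.0307×10^6/(9154·278) = 0.798.
CD = 0.0191 + 0.0468 × 0.798² = 0.0489.
D = q·S·CD = 9154 × 278 × 0.0489 = 1.244×10^5 N

D = 1.24×10^5 N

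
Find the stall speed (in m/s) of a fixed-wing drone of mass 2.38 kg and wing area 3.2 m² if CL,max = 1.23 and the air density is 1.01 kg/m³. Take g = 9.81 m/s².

V_stall = 3.43 m/s

Weight W = mg = 2.38 × 9.81 = 23.35 N.
V_stall = √(2W/(ρ·S·CL,max)) = √(2 × 23.35 / (1.01 × 3.2 × 1.23))
V_stall = √11.75 = 3.43 m/s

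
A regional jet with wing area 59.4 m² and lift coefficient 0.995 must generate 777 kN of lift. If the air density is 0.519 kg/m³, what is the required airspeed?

v = 225 m/s

L = ½ρv²S·CL ⇒ v = √(2L/(ρ·S·CL))
v = √(2 × 7.77×10^5 / (0.519 × 59.4 × 0.995)) = √50660 = 225 m/s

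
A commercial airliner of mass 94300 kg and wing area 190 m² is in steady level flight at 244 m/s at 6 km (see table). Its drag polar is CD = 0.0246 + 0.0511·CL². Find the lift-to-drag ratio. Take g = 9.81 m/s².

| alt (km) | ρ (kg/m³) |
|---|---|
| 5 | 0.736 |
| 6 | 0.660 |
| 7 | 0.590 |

L/D = 8.93

At 6 km, from the table: ρ = 0.660 kg/m³.
Level flight ⇒ L = W = m·g = 94300 × 9.81 = 9.2508×10^5 N.
Dynamic pressure q = 0.5 × 0.66 × 244² = 19650 Pa.
CL = W/(q·S) = 9.2508×10^5 / (19650 × 190) = 0.2478.
CD = 0.0246 + 0.0511 × 0.2478² = 0.02774.
L/D = CL/CD = 0.2478 / 0.02774 = 8.93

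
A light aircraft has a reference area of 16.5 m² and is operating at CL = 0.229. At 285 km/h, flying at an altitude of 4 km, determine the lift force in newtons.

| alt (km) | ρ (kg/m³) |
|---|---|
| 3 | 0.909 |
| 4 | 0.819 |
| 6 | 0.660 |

L = 9700 N

At 4 km, from the table: ρ = 0.819 kg/m³.
Convert speed: v = 285 km/h ÷ 3.6 = 79.17 m/s.
Dynamic pressure q = ½ρv² = ½ × 0.819 × 79.17² = 2566 Pa.
L = q·S·CL = 2566 × 16.5 × 0.229 = 9700 N ≈ 9.7 kN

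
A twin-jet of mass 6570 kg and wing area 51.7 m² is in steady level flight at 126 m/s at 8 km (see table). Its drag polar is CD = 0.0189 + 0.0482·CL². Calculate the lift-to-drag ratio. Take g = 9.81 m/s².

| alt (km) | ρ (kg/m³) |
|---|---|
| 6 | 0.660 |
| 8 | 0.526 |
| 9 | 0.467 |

At 8 km, from the table: ρ = 0.526 kg/m³.
Level flight ⇒ L = W = m·g = 6570 × 9.81 = 64452 N.
q = ½ρv² = ½ × 0.526 × 126² = 4175 Pa.
CL = 2W/(ρv²S) = 2×64452/(0.526×126²×51.7) = 0.2986.
CD = 0.0189 + 0.0482 × 0.2986² = 0.0232.
L/D = CL/CD = 0.2986 / 0.0232 = 12.9

L/D = 12.9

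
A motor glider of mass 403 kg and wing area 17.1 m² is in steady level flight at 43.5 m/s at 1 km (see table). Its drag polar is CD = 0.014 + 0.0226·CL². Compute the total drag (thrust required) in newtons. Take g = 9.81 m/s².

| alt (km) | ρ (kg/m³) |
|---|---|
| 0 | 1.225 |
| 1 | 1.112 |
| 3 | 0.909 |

At 1 km, from the table: ρ = 1.112 kg/m³.
Weight W = mg = 403 × 9.81 = 3953.4 N; in level flight L = W.
q = ½ρv² = ½ × 1.112 × 43.5² = 1052 Pa.
Required CL = L/(qS) = 3953.4/(1052·17.1) = 0.2197.
CD = 0.014 + 0.0226 × 0.2197² = 0.01509.
D = q·S·CD = 1052 × 17.1 × 0.01509 = 271.5 N

D = 272 N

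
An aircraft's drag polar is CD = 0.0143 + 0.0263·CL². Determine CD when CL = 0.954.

CD = 0.0382

CD = 0.0143 + 0.0263 × 0.954² = 0.0143 + 0.02394 = 0.0382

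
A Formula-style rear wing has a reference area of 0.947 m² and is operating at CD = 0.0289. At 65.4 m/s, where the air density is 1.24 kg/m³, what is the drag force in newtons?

D = 72.6 N

Dynamic pressure q = ½ρv² = ½ × 1.24 × 65.4² = 2652 Pa.
D = q·S·CD = 2652 × 0.947 × 0.0289 = 72.6 N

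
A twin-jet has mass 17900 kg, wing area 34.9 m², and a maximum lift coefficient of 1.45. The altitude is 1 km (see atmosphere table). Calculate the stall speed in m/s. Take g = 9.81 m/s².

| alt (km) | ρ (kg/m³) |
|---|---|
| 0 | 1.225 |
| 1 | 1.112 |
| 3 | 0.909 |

At 1 km, from the table: ρ = 1.112 kg/m³.
Stall occurs when L = W at CL,max. W = mg = 17900 × 9.81 = 1.756×10^5 N.
From L = ½ρV²S·CL,max = W: V_stall = √(2W/(ρSCL,max)) = √(2·1.756×10^5/(1.112·34.9·1.45))
V_stall = √6241 = 79 m/s

V_stall = 79 m/s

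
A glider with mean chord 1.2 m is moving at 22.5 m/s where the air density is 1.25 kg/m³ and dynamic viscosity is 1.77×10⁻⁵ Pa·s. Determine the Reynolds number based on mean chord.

Re = 1.91×10^6

Re = ρ·v·c/μ = 1.25 × 22.5 × 1.2 / (1.77×10⁻⁵) = 1.91×10^6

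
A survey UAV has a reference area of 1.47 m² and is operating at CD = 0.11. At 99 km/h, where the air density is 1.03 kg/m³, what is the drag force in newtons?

Convert speed: v = 99 km/h ÷ 3.6 = 27.5 m/s.
D = ½ρv²S·CD = ½ × 1.03 × 27.5² × 1.47 × 0.11 = 63 N

D = 63 N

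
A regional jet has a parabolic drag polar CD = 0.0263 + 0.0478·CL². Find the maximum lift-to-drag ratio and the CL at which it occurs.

For CD = CD0 + K·CL², (L/D)max occurs at CL* = √(CD0/K) and equals 1/(2√(K·CD0)).
(L/D)max = 1/(2√(0.0478 × 0.0263)) = 1/(2 × 0.03546) = 14.1
CL* = √(0.0263/0.0478) = 0.742

(L/D)max = 14.1, at CL = 0.742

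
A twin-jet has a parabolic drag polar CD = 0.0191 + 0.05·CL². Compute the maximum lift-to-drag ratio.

(L/D)max = 16.2

For CD = CD0 + K·CL², (L/D)max occurs at CL* = √(CD0/K) and equals 1/(2√(K·CD0)).
(L/D)max = 1/(2√(0.05 × 0.0191)) = 1/(2 × 0.0309) = 16.2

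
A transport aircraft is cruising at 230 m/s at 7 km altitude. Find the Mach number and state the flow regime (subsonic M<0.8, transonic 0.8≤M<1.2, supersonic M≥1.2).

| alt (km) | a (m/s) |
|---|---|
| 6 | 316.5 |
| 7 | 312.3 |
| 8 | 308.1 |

At 7 km, from the table: a = 312.3 m/s.
M = v/a = 230 / 312.3 = 0.736
M = 0.736 → subsonic.

M = 0.736 (subsonic)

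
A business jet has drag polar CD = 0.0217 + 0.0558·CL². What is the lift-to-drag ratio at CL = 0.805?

L/D = 13.9

CD = 0.0217 + 0.0558 × 0.805² = 0.05786
L/D = CL/CD = 0.805 / 0.05786 = 13.9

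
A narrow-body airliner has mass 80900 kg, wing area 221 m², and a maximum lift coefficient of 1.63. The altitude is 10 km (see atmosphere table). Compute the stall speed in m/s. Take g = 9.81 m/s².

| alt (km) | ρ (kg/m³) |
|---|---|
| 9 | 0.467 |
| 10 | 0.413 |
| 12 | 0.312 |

V_stall = 103 m/s

At 10 km, from the table: ρ = 0.413 kg/m³.
Stall occurs when L = W at CL,max. W = mg = 80900 × 9.81 = 7.936×10^5 N.
V_stall = √(2W/(ρ·S·CL,max)) = √(2 × 7.936×10^5 / (0.413 × 221 × 1.63))
V_stall = √10670 = 103 m/s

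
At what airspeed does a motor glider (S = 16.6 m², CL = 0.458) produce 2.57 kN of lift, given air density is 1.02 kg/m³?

v = 25.7 m/s

L = ½ρv²S·CL ⇒ v = √(2L/(ρ·S·CL))
v = √(2 × 2570 / (1.02 × 16.6 × 0.458)) = √662.8 = 25.7 m/s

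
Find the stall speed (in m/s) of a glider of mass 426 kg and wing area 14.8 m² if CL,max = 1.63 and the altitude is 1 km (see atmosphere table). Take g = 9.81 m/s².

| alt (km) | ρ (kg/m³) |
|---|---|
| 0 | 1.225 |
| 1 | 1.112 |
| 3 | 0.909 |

V_stall = 17.7 m/s

At 1 km, from the table: ρ = 1.112 kg/m³.
Weight W = mg = 426 × 9.81 = 4179 N.
V_stall = √(2W/(ρ·S·CL,max)) = √(2 × 4179 / (1.112 × 14.8 × 1.63))
V_stall = √311.6 = 17.7 m/s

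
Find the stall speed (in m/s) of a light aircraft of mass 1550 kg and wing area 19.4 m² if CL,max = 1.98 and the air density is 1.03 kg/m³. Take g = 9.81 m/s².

V_stall = 27.7 m/s

At stall, lift equals weight: L = W = m·g = 1550 × 9.81 = 15210 N.
V_stall = √(2W/(ρ·S·CL,max)) = √(2 × 15210 / (1.03 × 19.4 × 1.98))
V_stall = √768.6 = 27.7 m/s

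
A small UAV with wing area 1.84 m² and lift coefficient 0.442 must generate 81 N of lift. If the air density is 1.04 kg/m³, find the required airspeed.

v = 13.8 m/s

L = ½ρv²S·CL ⇒ v = √(2L/(ρ·S·CL))
v = √(2 × 81 / (1.04 × 1.84 × 0.442)) = √191.5 = 13.8 m/s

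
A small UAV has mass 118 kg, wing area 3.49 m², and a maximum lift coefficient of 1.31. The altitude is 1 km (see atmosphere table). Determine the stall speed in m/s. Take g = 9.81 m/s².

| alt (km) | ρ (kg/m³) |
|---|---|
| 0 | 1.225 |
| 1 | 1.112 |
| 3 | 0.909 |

At 1 km, from the table: ρ = 1.112 kg/m³.
At stall, lift equals weight: L = W = m·g = 118 × 9.81 = 1158 N.
From L = ½ρV²S·CL,max = W: V_stall = √(2W/(ρSCL,max)) = √(2·1158/(1.112·3.49·1.31))
V_stall = √455.4 = 21.3 m/s

V_stall = 21.3 m/s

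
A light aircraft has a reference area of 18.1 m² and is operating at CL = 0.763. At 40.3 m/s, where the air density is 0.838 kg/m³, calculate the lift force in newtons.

L = 9400 N

Dynamic pressure q = ½ρv² = ½ × 0.838 × 40.3² = 680.5 Pa.
L = q·S·CL = 680.5 × 18.1 × 0.763 = 9400 N ≈ 9.4 kN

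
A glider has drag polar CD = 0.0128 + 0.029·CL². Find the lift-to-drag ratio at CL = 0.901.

CD = 0.0128 + 0.029 × 0.901² = 0.03634
L/D = CL/CD = 0.901 / 0.03634 = 24.8

L/D = 24.8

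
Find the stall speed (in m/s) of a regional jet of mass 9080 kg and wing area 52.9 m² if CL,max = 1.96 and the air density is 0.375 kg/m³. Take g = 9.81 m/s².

At stall, lift equals weight: L = W = m·g = 9080 × 9.81 = 89070 N.
From L = ½ρV²S·CL,max = W: V_stall = √(2W/(ρSCL,max)) = √(2·89070/(0.375·52.9·1.96))
V_stall = √4582 = 67.7 m/s

V_stall = 67.7 m/s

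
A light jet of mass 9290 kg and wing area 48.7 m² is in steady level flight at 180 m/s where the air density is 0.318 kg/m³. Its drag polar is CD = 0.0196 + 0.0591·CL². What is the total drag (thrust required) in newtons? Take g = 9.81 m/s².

D = 6870 N

In steady level flight, lift balances weight: W = mg = 9290 × 9.81 = 91135 N.
q = ½ρv² = ½ × 0.318 × 180² = 5152 Pa.
Required CL = L/(qS) = 91135/(5152·48.7) = 0.3633.
CD = 0.0196 + 0.0591 × 0.3633² = 0.0274.
D = q·S·CD = 5152 × 48.7 × 0.0274 = 6874 N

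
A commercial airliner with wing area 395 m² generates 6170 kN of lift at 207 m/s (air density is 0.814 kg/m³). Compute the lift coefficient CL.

From L = ½ρv²S·CL, rearranging gives CL = 2L/(ρv²S).
CL = 2 × 6.17×10^6 / (0.814 × 207² × 395) = 0.896

CL = 0.896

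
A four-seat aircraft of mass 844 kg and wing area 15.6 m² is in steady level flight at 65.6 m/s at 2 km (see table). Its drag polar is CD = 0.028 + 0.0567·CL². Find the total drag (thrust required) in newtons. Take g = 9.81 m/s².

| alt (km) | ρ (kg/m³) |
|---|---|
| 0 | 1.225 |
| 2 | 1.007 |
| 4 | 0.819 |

At 2 km, from the table: ρ = 1.007 kg/m³.
In steady level flight, lift balances weight: W = mg = 844 × 9.81 = 8279.6 N.
q = ½ρv² = ½ × 1.007 × 65.6² = 2167 Pa.
CL = W/(q·S) = 8279.6 / (2167 × 15.6) = 0.245.
CD = 0.028 + 0.0567 × 0.245² = 0.0314.
D = q·S·CD = 2167 × 15.6 × 0.0314 = 1061 N

D = 1060 N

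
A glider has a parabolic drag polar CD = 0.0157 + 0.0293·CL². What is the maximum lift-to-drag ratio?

For CD = CD0 + K·CL², (L/D)max occurs at CL* = √(CD0/K) and equals 1/(2√(K·CD0)).
(L/D)max = 1/(2√(0.0293 × 0.0157)) = 1/(2 × 0.02145) = 23.3

(L/D)max = 23.3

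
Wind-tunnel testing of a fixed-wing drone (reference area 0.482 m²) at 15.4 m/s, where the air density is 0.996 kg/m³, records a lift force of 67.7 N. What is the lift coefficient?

CL = 1.19

From L = ½ρv²S·CL, rearranging gives CL = 2L/(ρv²S).
CL = 2 × 67.7 / (0.996 × 15.4² × 0.482) = 1.19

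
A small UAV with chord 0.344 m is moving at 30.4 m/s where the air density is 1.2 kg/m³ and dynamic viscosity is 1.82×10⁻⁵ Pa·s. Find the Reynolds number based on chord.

Re = 6.9×10^5

Re = ρ·v·c/μ = 1.2 × 30.4 × 0.344 / (1.82×10⁻⁵) = 6.9×10^5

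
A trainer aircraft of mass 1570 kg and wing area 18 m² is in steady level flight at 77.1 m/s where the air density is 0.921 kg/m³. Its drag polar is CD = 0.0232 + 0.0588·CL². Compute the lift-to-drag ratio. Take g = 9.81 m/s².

L/D = 10.8

In steady level flight, lift balances weight: W = mg = 1570 × 9.81 = 15402 N.
Dynamic pressure q = 0.5 × 0.921 × 77.1² = 2737 Pa.
Required CL = L/(qS) = 15402/(2737·18) = 0.3126.
CD = 0.0232 + 0.0588 × 0.3126² = 0.02895.
L/D = CL/CD = 0.3126 / 0.02895 = 10.8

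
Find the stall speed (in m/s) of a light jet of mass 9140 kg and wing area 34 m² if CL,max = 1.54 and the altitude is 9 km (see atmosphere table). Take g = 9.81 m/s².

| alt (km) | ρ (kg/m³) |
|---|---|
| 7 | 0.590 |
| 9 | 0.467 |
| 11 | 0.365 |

V_stall = 85.6 m/s

At 9 km, from the table: ρ = 0.467 kg/m³.
At stall, lift equals weight: L = W = m·g = 9140 × 9.81 = 89660 N.
From L = ½ρV²S·CL,max = W: V_stall = √(2W/(ρSCL,max)) = √(2·89660/(0.467·34·1.54))
V_stall = √7334 = 85.6 m/s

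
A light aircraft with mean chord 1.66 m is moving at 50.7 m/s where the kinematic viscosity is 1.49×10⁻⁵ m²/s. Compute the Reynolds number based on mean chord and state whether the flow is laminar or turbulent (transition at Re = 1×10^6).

Re = 5.65×10^6 (turbulent)

Re = v·c/ν = 50.7 × 1.66 / (1.49×10⁻⁵) = 5.65×10^6
Since 5.65×10^6 > 1×10^6, the flow is turbulent.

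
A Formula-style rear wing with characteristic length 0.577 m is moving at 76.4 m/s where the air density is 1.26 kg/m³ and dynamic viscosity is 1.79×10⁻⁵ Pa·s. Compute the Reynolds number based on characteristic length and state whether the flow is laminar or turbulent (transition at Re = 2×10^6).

Re = 3.1×10^6 (turbulent)

Re = ρ·v·c/μ = 1.26 × 76.4 × 0.577 / (1.79×10⁻⁵) = 3.1×10^6
Since 3.1×10^6 > 2×10^6, the flow is turbulent.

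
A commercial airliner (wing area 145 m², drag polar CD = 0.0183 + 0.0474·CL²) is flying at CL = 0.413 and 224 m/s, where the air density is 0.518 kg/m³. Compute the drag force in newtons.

CD = 0.0183 + 0.0474 × 0.413² = 0.02638
D = ½ρv²S·CD = ½ × 0.518 × 224² × 145 × 0.02638 = 49700 N

D = 49700 N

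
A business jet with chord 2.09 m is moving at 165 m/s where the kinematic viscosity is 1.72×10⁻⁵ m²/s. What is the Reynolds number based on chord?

Re = v·c/ν = 165 × 2.09 / (1.72×10⁻⁵) = 2×10^7

Re = 2×10^7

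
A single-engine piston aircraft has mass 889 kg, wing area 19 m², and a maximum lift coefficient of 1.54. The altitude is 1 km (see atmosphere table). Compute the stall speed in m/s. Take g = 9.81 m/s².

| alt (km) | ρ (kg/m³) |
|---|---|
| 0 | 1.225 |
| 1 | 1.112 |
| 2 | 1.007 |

At 1 km, from the table: ρ = 1.112 kg/m³.
At stall, lift equals weight: L = W = m·g = 889 × 9.81 = 8721 N.
From L = ½ρV²S·CL,max = W: V_stall = √(2W/(ρSCL,max)) = √(2·8721/(1.112·19·1.54))
V_stall = √536.1 = 23.2 m/s

V_stall = 23.2 m/s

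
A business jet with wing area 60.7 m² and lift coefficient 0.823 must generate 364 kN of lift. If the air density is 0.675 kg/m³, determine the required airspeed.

L = ½ρv²S·CL ⇒ v = √(2L/(ρ·S·CL))
v = √(2 × 3.64×10^5 / (0.675 × 60.7 × 0.823)) = √21590 = 147 m/s

v = 147 m/s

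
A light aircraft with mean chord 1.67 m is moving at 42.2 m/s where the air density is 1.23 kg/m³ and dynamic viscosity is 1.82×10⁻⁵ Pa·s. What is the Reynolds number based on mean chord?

Re = 4.76×10^6

Re = ρ·v·c/μ = 1.23 × 42.2 × 1.67 / (1.82×10⁻⁵) = 4.76×10^6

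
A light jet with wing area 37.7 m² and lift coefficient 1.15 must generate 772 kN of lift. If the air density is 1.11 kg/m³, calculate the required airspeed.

L = ½ρv²S·CL ⇒ v = √(2L/(ρ·S·CL))
v = √(2 × 7.72×10^5 / (1.11 × 37.7 × 1.15)) = √32080 = 179 m/s

v = 179 m/s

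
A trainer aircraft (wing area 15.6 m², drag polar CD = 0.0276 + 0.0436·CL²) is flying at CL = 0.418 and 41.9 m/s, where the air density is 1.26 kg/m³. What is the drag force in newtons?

D = 608 N

CD = 0.0276 + 0.0436 × 0.418² = 0.03522
D = ½ρv²S·CD = ½ × 1.26 × 41.9² × 15.6 × 0.03522 = 608 N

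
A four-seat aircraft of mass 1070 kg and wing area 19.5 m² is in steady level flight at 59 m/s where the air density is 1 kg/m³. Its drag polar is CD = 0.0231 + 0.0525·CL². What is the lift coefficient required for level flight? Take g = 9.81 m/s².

CL = 0.309

Weight W = mg = 1070 × 9.81 = 10497 N; in level flight L = W.
Dynamic pressure q = 0.5 × 1 × 59² = 1740 Pa.
CL = 2W/(ρv²S) = 2×10497/(1×59²×19.5) = 0.3093.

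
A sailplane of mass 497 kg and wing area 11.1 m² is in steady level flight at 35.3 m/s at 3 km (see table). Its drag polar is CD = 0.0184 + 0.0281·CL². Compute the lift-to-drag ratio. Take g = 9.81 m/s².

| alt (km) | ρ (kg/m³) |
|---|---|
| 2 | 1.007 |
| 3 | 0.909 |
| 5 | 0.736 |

At 3 km, from the table: ρ = 0.909 kg/m³.
Weight W = mg = 497 × 9.81 = 4875.6 N; in level flight L = W.
Dynamic pressure q = 0.5 × 0.909 × 35.3² = 566.3 Pa.
CL = W/(q·S) = 4875.6 / (566.3 × 11.1) = 0.7756.
CD = 0.0184 + 0.0281 × 0.7756² = 0.0353.
L/D = CL/CD = 0.7756 / 0.0353 = 22

L/D = 22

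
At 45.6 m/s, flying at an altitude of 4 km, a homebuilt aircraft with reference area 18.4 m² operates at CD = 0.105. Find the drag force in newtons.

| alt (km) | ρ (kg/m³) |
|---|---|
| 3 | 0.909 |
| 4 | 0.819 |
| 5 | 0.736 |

At 4 km, from the table: ρ = 0.819 kg/m³.
Dynamic pressure q = ½ρv² = ½ × 0.819 × 45.6² = 851.5 Pa.
D = q·S·CD = 851.5 × 18.4 × 0.105 = 1650 N

D = 1650 N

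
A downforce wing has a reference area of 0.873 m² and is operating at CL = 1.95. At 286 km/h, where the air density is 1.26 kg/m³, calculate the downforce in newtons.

L = 6770 N

Convert speed: v = 286 km/h ÷ 3.6 = 79.44 m/s.
Dynamic pressure q = ½ρv² = ½ × 1.26 × 79.44² = 3976 Pa.
L = q·S·CL = 3976 × 0.873 × 1.95 = 6770 N ≈ 6.77 kN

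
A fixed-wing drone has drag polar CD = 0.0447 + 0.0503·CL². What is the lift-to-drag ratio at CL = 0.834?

L/D = 10.5

CD = 0.0447 + 0.0503 × 0.834² = 0.07969
L/D = CL/CD = 0.834 / 0.07969 = 10.5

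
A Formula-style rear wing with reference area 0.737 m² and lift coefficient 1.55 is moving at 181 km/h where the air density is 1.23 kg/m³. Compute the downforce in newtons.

L = 1780 N

Convert speed: v = 181 km/h ÷ 3.6 = 50.28 m/s.
L = ½ρv²S·CL = ½ × 1.23 × 50.28² × 0.737 × 1.55 = 1780 N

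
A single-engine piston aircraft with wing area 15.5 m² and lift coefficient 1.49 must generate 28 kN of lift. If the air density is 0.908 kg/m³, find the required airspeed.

L = ½ρv²S·CL ⇒ v = √(2L/(ρ·S·CL))
v = √(2 × 28000 / (0.908 × 15.5 × 1.49)) = √2670 = 51.7 m/s

v = 51.7 m/s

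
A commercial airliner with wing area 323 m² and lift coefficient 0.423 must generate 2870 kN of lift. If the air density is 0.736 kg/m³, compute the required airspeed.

v = 239 m/s

L = ½ρv²S·CL ⇒ v = √(2L/(ρ·S·CL))
v = √(2 × 2.87×10^6 / (0.736 × 323 × 0.423)) = √57080 = 239 m/s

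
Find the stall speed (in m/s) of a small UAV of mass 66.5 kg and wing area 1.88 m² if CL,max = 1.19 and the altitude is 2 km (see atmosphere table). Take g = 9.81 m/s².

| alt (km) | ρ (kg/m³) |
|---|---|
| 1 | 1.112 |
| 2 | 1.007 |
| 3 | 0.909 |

V_stall = 24.1 m/s

At 2 km, from the table: ρ = 1.007 kg/m³.
Weight W = mg = 66.5 × 9.81 = 652.4 N.
V_stall = √(2W/(ρ·S·CL,max)) = √(2 × 652.4 / (1.007 × 1.88 × 1.19))
V_stall = √579.1 = 24.1 m/s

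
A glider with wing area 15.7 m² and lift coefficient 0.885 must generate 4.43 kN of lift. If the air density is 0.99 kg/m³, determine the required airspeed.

L = ½ρv²S·CL ⇒ v = √(2L/(ρ·S·CL))
v = √(2 × 4430 / (0.99 × 15.7 × 0.885)) = √644.1 = 25.4 m/s

v = 25.4 m/s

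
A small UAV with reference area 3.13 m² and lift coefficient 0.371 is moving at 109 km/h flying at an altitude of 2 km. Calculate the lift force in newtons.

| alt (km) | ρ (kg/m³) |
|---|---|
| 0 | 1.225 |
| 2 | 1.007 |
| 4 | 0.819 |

L = 536 N

At 2 km, from the table: ρ = 1.007 kg/m³.
Convert speed: v = 109 km/h ÷ 3.6 = 30.28 m/s.
L = ½ρv²S·CL = ½ × 1.007 × 30.28² × 3.13 × 0.371 = 536 N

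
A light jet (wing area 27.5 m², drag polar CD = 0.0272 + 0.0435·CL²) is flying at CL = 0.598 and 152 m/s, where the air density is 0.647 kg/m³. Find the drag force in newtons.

D = 8790 N

CD = 0.0272 + 0.0435 × 0.598² = 0.04276
D = ½ρv²S·CD = ½ × 0.647 × 152² × 27.5 × 0.04276 = 8790 N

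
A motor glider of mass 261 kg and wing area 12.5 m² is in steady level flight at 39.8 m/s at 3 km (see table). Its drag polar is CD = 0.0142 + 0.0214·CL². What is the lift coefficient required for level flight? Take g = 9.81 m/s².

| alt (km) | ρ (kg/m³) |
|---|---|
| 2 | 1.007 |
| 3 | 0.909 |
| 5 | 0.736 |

CL = 0.285

At 3 km, from the table: ρ = 0.909 kg/m³.
Level flight ⇒ L = W = m·g = 261 × 9.81 = 2560.4 N.
q = ½ρv² = ½ × 0.909 × 39.8² = 719.9 Pa.
Required CL = L/(qS) = 2560.4/(719.9·12.5) = 0.2845.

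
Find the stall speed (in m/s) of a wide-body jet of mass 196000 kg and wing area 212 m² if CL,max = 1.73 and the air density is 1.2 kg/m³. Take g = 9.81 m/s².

At stall, lift equals weight: L = W = m·g = 196000 × 9.81 = 1.923×10^6 N.
V_stall = √(2W/(ρ·S·CL,max)) = √(2 × 1.923×10^6 / (1.2 × 212 × 1.73))
V_stall = √8738 = 93.5 m/s

V_stall = 93.5 m/s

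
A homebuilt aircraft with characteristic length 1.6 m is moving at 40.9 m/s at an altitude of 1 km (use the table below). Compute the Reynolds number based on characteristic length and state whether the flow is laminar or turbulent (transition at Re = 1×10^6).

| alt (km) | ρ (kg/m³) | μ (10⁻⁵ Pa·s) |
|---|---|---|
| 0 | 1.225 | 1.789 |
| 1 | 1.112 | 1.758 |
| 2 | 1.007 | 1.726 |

Re = 4.14×10^6 (turbulent)

At 1 km, from the table: ρ = 1.112 kg/m³, μ = 1.758×10⁻⁵ Pa·s.
Re = ρ·v·c/μ = 1.112 × 40.9 × 1.6 / (1.758×10⁻⁵) = 4.14×10^6
Since 4.14×10^6 > 1×10^6, the flow is turbulent.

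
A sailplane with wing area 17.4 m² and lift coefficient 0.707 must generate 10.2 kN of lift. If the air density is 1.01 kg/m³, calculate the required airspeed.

v = 40.5 m/s

L = ½ρv²S·CL ⇒ v = √(2L/(ρ·S·CL))
v = √(2 × 10200 / (1.01 × 17.4 × 0.707)) = √1642 = 40.5 m/s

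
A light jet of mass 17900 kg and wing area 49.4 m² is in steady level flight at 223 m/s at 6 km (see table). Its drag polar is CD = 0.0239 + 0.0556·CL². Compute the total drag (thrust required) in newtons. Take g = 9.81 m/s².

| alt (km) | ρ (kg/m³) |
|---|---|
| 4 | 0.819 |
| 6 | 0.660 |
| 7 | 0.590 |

At 6 km, from the table: ρ = 0.660 kg/m³.
Level flight ⇒ L = W = m·g = 17900 × 9.81 = 1.756×10^5 N.
q = ½ρv² = ½ × 0.66 × 223² = 16410 Pa.
CL = 2W/(ρv²S) = 2×1.756×10^5/(0.66×223²×49.4) = 0.2166.
CD = 0.0239 + 0.0556 × 0.2166² = 0.02651.
D = q·S·CD = 16410 × 49.4 × 0.02651 = 21490 N

D = 21500 N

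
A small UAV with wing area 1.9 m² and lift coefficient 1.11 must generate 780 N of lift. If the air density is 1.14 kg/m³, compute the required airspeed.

v = 25.5 m/s

L = ½ρv²S·CL ⇒ v = √(2L/(ρ·S·CL))
v = √(2 × 780 / (1.14 × 1.9 × 1.11)) = √648.8 = 25.5 m/s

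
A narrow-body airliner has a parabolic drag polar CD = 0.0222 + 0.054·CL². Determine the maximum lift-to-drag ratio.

(L/D)max = 14.4

For CD = CD0 + K·CL², (L/D)max occurs at CL* = √(CD0/K) and equals 1/(2√(K·CD0)).
(L/D)max = 1/(2√(0.054 × 0.0222)) = 1/(2 × 0.03462) = 14.4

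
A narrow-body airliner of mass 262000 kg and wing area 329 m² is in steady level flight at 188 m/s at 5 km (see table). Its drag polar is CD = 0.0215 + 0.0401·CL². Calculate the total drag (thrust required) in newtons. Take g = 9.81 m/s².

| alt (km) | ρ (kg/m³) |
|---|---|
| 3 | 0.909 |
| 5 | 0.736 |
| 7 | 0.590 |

At 5 km, from the table: ρ = 0.736 kg/m³.
Level flight ⇒ L = W = m·g = 262000 × 9.81 = 2.5702×10^6 N.
q = ½ρv² = ½ × 0.736 × 188² = 13010 Pa.
CL = W/(q·S) = 2.5702×10^6 / (13010 × 329) = 0.6006.
CD = 0.0215 + 0.0401 × 0.6006² = 0.03597.
D = q·S·CD = 13010 × 329 × 0.03597 = 1.539×10^5 N

D = 1.54×10^5 N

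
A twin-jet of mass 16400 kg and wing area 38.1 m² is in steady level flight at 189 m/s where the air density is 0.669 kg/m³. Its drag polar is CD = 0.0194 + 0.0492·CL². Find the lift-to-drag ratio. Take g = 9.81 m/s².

L/D = 13.8

Level flight ⇒ L = W = m·g = 16400 × 9.81 = 1.6088×10^5 N.
q = ½ρv² = ½ × 0.669 × 189² = 11950 Pa.
CL = 2W/(ρv²S) = 2×1.6088×10^5/(0.669×189²×38.1) = 0.3534.
CD = 0.0194 + 0.0492 × 0.3534² = 0.02554.
L/D = CL/CD = 0.3534 / 0.02554 = 13.8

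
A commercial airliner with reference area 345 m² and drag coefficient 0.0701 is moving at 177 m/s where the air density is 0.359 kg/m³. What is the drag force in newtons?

Dynamic pressure q = ½ρv² = ½ × 0.359 × 177² = 5624 Pa.
D = q·S·CD = 5624 × 345 × 0.0701 = 1.36×10^5 N ≈ 136 kN

D = 1.36×10^5 N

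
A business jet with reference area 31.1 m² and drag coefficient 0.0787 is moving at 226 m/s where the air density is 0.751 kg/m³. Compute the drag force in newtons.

D = 46900 N

D = ½ρv²S·CD = ½ × 0.751 × 226² × 31.1 × 0.0787 = 46900 N ≈ 46.9 kN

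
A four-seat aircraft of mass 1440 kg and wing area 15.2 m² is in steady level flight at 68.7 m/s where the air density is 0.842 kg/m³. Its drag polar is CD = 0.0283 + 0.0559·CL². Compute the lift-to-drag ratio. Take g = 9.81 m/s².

Level flight ⇒ L = W = m·g = 1440 × 9.81 = 14126 N.
q = ½ρv² = ½ × 0.842 × 68.7² = 1987 Pa.
CL = W/(q·S) = 14126 / (1987 × 15.2) = 0.4677.
CD = 0.0283 + 0.0559 × 0.4677² = 0.04053.
L/D = CL/CD = 0.4677 / 0.04053 = 11.5

L/D = 11.5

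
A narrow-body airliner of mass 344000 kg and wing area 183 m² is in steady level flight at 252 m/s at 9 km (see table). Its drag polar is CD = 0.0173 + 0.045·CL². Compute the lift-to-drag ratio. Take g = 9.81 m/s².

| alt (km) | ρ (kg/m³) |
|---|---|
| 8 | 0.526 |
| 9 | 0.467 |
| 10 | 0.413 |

At 9 km, from the table: ρ = 0.467 kg/m³.
In steady level flight, lift balances weight: W = mg = 344000 × 9.81 = 3.3746×10^6 N.
q = ½ρv² = ½ × 0.467 × 252² = 14830 Pa.
Required CL = L/(qS) = 3.3746×10^6/(14830·183) = 1.244.
CD = 0.0173 + 0.045 × 1.244² = 0.0869.
L/D = CL/CD = 1.244 / 0.0869 = 14.3

L/D = 14.3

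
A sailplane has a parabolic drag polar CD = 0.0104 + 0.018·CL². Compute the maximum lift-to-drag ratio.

(L/D)max = 36.5

For CD = CD0 + K·CL², (L/D)max occurs at CL* = √(CD0/K) and equals 1/(2√(K·CD0)).
(L/D)max = 1/(2√(0.018 × 0.0104)) = 1/(2 × 0.01368) = 36.5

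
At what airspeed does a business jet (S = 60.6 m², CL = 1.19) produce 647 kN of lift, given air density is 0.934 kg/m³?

L = ½ρv²S·CL ⇒ v = √(2L/(ρ·S·CL))
v = √(2 × 6.47×10^5 / (0.934 × 60.6 × 1.19)) = √19210 = 139 m/s

v = 139 m/s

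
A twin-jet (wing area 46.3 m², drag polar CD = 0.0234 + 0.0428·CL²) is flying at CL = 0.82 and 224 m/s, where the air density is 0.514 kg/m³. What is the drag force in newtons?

D = 31200 N

CD = 0.0234 + 0.0428 × 0.82² = 0.05218
D = ½ρv²S·CD = ½ × 0.514 × 224² × 46.3 × 0.05218 = 31200 N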